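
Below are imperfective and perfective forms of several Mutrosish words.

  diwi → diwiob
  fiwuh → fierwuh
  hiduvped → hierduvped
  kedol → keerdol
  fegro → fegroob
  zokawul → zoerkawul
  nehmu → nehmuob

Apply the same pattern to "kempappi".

kempappiob

"kempappi" ends in a vowel. The stems ending in a vowel (nehmu → nehmuob, diwi → diwiob, fegro → fegroob) add -ob.
So kempappi → kempappiob.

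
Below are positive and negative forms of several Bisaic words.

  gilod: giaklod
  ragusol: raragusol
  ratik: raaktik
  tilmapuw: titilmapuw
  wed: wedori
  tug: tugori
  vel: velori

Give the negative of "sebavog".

wed and gilod both end in -d yet inflect differently (wedori, giaklod), so the final letter is not what conditions the rule; the number of vowels is.
"sebavog" has 3 vowels. The stems with 3 vowels (tilmapuw → titilmapuw, ragusol → raragusol) repeat the first consonant+vowel as a prefix.
The other patterns: stems with 1 vowel add -ori; stems with 2 vowels insert -ak- after the first vowel.
So sebavog → sesebavog.

sesebavog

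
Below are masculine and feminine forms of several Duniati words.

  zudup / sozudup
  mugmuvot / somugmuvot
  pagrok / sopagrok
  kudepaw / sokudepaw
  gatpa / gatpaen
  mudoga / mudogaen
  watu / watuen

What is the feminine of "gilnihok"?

kudepaw and gatpa both have last vowel 'a' yet inflect differently (sokudepaw, gatpaen), so the last vowel is not what conditions the rule; whether the stem ends in a vowel or a consonant is.
"gilnihok" ends in a consonant. The stems ending in a consonant (zudup → sozudup, mugmuvot → somugmuvot, pagrok → sopagrok) add the prefix so-.
So gilnihok → sogilnihok.

sogilnihok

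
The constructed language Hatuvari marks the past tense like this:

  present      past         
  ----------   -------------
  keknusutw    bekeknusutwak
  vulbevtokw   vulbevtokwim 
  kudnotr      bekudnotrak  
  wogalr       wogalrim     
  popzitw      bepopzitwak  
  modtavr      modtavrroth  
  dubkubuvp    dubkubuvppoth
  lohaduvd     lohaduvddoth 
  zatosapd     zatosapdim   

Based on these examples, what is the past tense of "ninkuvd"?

ninkuvddoth

modtavr and kudnotr both end in -r yet inflect differently (modtavrroth, bekudnotrak), so the final letter is not what conditions the rule; the second-to-last letter is.
"ninkuvd" has second-to-last letter 'v'. The stems whose second-to-last letter is 'v' (modtavr → modtavrroth, dubkubuvp → dubkubuvppoth, lohaduvd → lohaduvddoth) double the final consonant and add -oth.
The other patterns: stems whose second-to-last letter is 't' add be- … -ak around the stem; stems whose second-to-last letter is 'k', 'l' or 'p' add -im.
So ninkuvd → ninkuvddoth.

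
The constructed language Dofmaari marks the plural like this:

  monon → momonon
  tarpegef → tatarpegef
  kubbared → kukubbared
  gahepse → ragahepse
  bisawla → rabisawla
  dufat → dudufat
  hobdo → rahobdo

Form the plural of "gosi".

dufat and bisawla both have last vowel 'a' yet inflect differently (dudufat, rabisawla), so the last vowel is not what conditions the rule; whether the stem ends in a vowel or a consonant is.
"gosi" ends in a vowel. The stems ending in a vowel (bisawla → rabisawla, gahepse → ragahepse, hobdo → rahobdo) add the prefix ra-.
The other pattern: stems ending in a consonant repeat the first consonant+vowel as a prefix.
So gosi → ragosi.

ragosi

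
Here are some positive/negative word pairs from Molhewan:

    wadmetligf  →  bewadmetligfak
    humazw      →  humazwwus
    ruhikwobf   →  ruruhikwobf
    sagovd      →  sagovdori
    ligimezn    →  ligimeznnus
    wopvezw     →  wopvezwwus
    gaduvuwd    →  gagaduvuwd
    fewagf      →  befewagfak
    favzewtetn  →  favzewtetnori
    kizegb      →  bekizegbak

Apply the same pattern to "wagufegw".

bewagufegwak

"wagufegw" has second-to-last letter 'g'. The stems whose second-to-last letter is 'g' (wadmetligf → bewadmetligfak, fewagf → befewagfak, kizegb → bekizegbak) add be- … -ak around the stem.
The other patterns: stems whose second-to-last letter is 'b' or 'w' repeat the first consonant+vowel as a prefix; stems whose second-to-last letter is 'z' double the final consonant and add -us; stems whose second-to-last letter is 't' or 'v' add -ori.
So wagufegw → bewagufegwak.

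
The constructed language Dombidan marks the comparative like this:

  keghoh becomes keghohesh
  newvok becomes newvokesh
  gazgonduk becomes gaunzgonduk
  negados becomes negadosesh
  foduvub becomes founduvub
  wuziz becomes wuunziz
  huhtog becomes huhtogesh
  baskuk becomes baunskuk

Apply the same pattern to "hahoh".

hahohesh

newvok and baskuk both end in -k yet inflect differently (newvokesh, baunskuk), so the final letter is not what conditions the rule; the last vowel is.
"hahoh" has last vowel 'o'. The stems whose last vowel is 'o' (huhtog → huhtogesh, negados → negadosesh, newvok → newvokesh) add -esh.
The other pattern: stems whose last vowel is 'i' or 'u' insert -un- after the first vowel.
So hahoh → hahohesh.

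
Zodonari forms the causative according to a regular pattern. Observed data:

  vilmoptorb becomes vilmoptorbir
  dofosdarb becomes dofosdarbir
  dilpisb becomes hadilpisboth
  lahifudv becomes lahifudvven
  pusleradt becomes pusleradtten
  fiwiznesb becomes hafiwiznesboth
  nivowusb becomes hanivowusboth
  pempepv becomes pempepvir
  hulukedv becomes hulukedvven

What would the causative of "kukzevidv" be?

hulukedv and pempepv both end in -v yet inflect differently (hulukedvven, pempepvir), so the final letter is not what conditions the rule; the second-to-last letter is.
"kukzevidv" has second-to-last letter 'd'. The stems whose second-to-last letter is 'd' (pusleradt → pusleradtten, hulukedv → hulukedvven, lahifudv → lahifudvven) double the final consonant and add -en.
The other patterns: stems whose second-to-last letter is 's' add ha- … -oth around the stem; stems whose second-to-last letter is 'p' or 'r' add -ir.
So kukzevidv → kukzevidvven.

kukzevidvven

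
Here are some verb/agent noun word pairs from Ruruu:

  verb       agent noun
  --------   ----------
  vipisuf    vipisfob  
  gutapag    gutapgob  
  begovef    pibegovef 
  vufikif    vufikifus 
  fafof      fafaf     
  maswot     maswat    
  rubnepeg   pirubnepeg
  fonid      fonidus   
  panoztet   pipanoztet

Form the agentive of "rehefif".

rehefifus

"rehefif" has last vowel 'i'. The stems whose last vowel is 'i' (fonid → fonidus, vufikif → vufikifus) add -us.
The other patterns: stems whose last vowel is 'e' add the prefix pi-; stems whose last vowel is 'o' change the last vowel to 'a'; stems whose last vowel is 'a' or 'u' delete the last vowel and add -ob.
So rehefif → rehefifus.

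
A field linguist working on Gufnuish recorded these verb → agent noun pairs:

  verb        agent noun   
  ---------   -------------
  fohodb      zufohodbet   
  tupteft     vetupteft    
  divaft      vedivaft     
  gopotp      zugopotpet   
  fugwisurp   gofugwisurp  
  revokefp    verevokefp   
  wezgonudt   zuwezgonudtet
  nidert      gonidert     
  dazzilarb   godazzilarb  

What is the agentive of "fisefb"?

nidert and tupteft both end in -t yet inflect differently (gonidert, vetupteft), so the final letter is not what conditions the rule; the second-to-last letter is.
"fisefb" has second-to-last letter 'f'. The stems whose second-to-last letter is 'f' (tupteft → vetupteft, revokefp → verevokefp, divaft → vedivaft) add the prefix ve-.
So fisefb → vefisefb.

vefisefb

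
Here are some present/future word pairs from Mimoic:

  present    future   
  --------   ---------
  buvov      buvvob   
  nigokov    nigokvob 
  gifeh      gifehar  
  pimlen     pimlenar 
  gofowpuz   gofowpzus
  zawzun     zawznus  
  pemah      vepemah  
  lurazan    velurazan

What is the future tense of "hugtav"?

pimlen and zawzun both end in -n yet inflect differently (pimlenar, zawznus), so the final letter is not what conditions the rule; the last vowel is.
"hugtav" has last vowel 'a'. The stems whose last vowel is 'a' (pemah → vepemah, lurazan → velurazan) add the prefix ve-.
So hugtav → vehugtav.

vehugtav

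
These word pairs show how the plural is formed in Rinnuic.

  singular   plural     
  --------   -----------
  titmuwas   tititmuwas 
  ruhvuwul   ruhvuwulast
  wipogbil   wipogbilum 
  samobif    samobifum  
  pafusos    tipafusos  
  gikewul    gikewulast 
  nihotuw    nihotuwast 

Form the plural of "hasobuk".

"hasobuk" has last vowel 'u'. The stems whose last vowel is 'u' (ruhvuwul → ruhvuwulast, nihotuw → nihotuwast, gikewul → gikewulast) add -ast.
The other patterns: stems whose last vowel is 'a' or 'o' add the prefix ti-; stems whose last vowel is 'i' add -um.
So hasobuk → hasobukast.

hasobukast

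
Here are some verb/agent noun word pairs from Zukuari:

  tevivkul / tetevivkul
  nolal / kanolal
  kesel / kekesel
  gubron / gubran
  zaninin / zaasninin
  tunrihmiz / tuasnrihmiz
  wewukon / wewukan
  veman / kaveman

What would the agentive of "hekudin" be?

heaskudin

wewukon and veman both end in -n yet inflect differently (wewukan, kaveman), so the final letter is not what conditions the rule; the last vowel is.
"hekudin" has last vowel 'i'. The stems whose last vowel is 'i' (tunrihmiz → tuasnrihmiz, zaninin → zaasninin) insert -as- after the first vowel.
The other patterns: stems whose last vowel is 'o' change the last vowel to 'a'; stems whose last vowel is 'a' add the prefix ka-; stems whose last vowel is 'e' or 'u' repeat the first consonant+vowel as a prefix.
So hekudin → heaskudin.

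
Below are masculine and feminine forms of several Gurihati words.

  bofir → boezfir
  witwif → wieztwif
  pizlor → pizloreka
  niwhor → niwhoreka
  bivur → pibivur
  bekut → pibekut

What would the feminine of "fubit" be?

"fubit" has last vowel 'i'. The stems whose last vowel is 'i' (bofir → boezfir, witwif → wieztwif) insert -ez- after the first vowel.
So fubit → fuezbit.

fuezbit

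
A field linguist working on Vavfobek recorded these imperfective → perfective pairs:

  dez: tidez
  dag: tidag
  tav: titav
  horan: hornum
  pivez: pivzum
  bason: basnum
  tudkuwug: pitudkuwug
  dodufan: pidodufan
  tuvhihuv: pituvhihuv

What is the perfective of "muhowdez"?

"muhowdez" has 3 vowels. The stems with 3 vowels (tudkuwug → pitudkuwug, dodufan → pidodufan, tuvhihuv → pituvhihuv) add the prefix pi-.
The other patterns: stems with 1 vowel add the prefix ti-; stems with 2 vowels delete the last vowel and add -um.
So muhowdez → pimuhowdez.

pimuhowdez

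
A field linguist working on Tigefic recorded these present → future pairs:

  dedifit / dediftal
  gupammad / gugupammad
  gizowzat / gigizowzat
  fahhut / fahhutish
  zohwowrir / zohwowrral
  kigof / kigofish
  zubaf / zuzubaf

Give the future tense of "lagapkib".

gizowzat and fahhut both end in -t yet inflect differently (gigizowzat, fahhutish), so the final letter is not what conditions the rule; the last vowel is.
"lagapkib" has last vowel 'i'. The stems whose last vowel is 'i' (zohwowrir → zohwowrral, dedifit → dediftal) delete the last vowel and add -al.
So lagapkib → lagapkbal.

lagapkbal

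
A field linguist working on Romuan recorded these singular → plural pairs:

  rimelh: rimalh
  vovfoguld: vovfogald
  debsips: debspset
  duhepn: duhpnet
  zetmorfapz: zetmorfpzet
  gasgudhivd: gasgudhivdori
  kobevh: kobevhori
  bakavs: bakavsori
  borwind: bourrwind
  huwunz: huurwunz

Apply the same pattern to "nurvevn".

nurvevnori

"nurvevn" has second-to-last letter 'v'. The stems whose second-to-last letter is 'v' (gasgudhivd → gasgudhivdori, kobevh → kobevhori, bakavs → bakavsori) add -ori.
The other patterns: stems whose second-to-last letter is 'l' change the last vowel to 'a'; stems whose second-to-last letter is 'p' delete the last vowel and add -et; stems whose second-to-last letter is 'n' insert -ur- after the first vowel.
So nurvevn → nurvevnori.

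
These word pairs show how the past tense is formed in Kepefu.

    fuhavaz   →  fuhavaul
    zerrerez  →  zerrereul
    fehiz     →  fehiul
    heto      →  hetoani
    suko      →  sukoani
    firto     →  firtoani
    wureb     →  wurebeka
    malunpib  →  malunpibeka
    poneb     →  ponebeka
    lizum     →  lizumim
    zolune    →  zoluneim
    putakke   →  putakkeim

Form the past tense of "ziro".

ziroani

"ziro" ends in -o. The stems ending in -o (heto → hetoani, suko → sukoani, firto → firtoani) add -ani.
The other patterns: stems ending in -z drop the final letter and add -ul; stems ending in -b add -eka; stems ending in -e or -m add -im.
So ziro → ziroani.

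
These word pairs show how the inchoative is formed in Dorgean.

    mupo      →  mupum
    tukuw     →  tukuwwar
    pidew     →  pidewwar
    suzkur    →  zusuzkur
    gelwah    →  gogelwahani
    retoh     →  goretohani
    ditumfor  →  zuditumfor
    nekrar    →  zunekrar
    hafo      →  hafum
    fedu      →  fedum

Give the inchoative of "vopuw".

"vopuw" ends in -w. The stems ending in -w (tukuw → tukuwwar, pidew → pidewwar) double the final consonant and add -ar.
The other patterns: stems ending in -r add the prefix zu-; stems ending in -o or -u drop the final letter and add -um; stems ending in -h add go- … -ani around the stem.
So vopuw → vopuwwar.

vopuwwar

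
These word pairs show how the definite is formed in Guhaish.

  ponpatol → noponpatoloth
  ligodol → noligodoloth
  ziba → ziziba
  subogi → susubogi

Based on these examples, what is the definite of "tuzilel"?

ponpatol and subogi both have 3 vowels yet inflect differently (noponpatoloth, susubogi), so the number of vowels is not what conditions the rule; whether the stem ends in a vowel or a consonant is.
"tuzilel" ends in a consonant. The stems ending in a consonant (ponpatol → noponpatoloth, ligodol → noligodoloth) add no- … -oth around the stem.
The other pattern: stems ending in a vowel repeat the first consonant+vowel as a prefix.
So tuzilel → notuzileloth.

notuzileloth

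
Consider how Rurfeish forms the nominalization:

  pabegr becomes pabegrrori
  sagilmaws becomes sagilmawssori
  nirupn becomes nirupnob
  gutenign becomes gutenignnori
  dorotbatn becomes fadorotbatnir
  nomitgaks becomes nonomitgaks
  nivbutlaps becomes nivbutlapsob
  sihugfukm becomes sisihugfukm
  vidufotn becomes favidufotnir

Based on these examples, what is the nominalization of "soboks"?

sosoboks

nirupn and dorotbatn both end in -n yet inflect differently (nirupnob, fadorotbatnir), so the final letter is not what conditions the rule; the second-to-last letter is.
"soboks" has second-to-last letter 'k'. The stems whose second-to-last letter is 'k' (sihugfukm → sisihugfukm, nomitgaks → nonomitgaks) repeat the first consonant+vowel as a prefix.
So soboks → sosoboks.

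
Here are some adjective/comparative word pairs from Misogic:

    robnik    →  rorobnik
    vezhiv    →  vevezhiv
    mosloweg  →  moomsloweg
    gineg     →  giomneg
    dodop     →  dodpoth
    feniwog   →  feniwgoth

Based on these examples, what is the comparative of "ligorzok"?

"ligorzok" has last vowel 'o'. The stems whose last vowel is 'o' (dodop → dodpoth, feniwog → feniwgoth) delete the last vowel and add -oth.
So ligorzok → ligorzkoth.

ligorzkoth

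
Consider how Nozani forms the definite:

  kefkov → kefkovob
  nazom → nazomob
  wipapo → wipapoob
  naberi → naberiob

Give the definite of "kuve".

Every pair shown (kefkov → kefkovob, nazom → nazomob, wipapo → wipapoob, …) follows the same rule: add -ob.
So kuve → kuveob.

kuveob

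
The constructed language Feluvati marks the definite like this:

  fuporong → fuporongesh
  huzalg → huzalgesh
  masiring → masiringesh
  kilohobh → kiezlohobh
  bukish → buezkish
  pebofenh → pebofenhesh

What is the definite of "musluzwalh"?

musluzwalhesh

pebofenh and bukish both end in -h yet inflect differently (pebofenhesh, buezkish), so the final letter is not what conditions the rule; the second-to-last letter is.
"musluzwalh" has second-to-last letter 'l'. The one such stem in the data (huzalg → huzalgesh) adds -esh, so the same rule applies.
So musluzwalh → musluzwalhesh.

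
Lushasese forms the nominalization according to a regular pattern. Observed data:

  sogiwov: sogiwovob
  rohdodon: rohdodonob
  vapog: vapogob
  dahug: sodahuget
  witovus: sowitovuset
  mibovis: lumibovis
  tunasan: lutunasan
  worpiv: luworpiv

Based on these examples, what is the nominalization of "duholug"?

vapog and dahug both end in -g yet inflect differently (vapogob, sodahuget), so the final letter is not what conditions the rule; the last vowel is.
"duholug" has last vowel 'u'. The stems whose last vowel is 'u' (dahug → sodahuget, witovus → sowitovuset) add so- … -et around the stem.
So duholug → soduholuget.

soduholuget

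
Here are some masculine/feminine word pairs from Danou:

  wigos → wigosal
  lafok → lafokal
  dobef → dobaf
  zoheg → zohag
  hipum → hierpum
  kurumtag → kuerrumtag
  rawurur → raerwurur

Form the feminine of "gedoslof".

zoheg and kurumtag both end in -g yet inflect differently (zohag, kuerrumtag), so the final letter is not what conditions the rule; the last vowel is.
"gedoslof" has last vowel 'o'. The stems whose last vowel is 'o' (wigos → wigosal, lafok → lafokal) add -al.
The other patterns: stems whose last vowel is 'e' change the last vowel to 'a'; stems whose last vowel is 'a' or 'u' insert -er- after the first vowel.
So gedoslof → gedoslofal.

gedoslofal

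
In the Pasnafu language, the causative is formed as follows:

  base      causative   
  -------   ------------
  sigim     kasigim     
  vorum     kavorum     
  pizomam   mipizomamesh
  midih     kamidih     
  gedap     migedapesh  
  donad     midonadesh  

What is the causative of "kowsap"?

"kowsap" has last vowel 'a'. The stems whose last vowel is 'a' (donad → midonadesh, pizomam → mipizomamesh, gedap → migedapesh) add mi- … -esh around the stem.
The other pattern: stems whose last vowel is 'i' or 'u' add the prefix ka-.
So kowsap → mikowsapesh.

mikowsapesh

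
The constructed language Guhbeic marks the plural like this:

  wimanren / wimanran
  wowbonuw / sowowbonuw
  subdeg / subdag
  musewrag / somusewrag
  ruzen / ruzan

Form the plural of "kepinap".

sokepinap

"kepinap" has last vowel 'a'. The one such stem in the data (musewrag → somusewrag) adds the prefix so-, so the same rule applies.
The other pattern: stems whose last vowel is 'e' change the last vowel to 'a'.
So kepinap → sokepinap.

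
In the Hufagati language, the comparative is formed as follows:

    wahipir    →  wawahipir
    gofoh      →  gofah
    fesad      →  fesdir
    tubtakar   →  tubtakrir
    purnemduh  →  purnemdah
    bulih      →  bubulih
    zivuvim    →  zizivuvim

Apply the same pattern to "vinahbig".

"vinahbig" has last vowel 'i'. The stems whose last vowel is 'i' (wahipir → wawahipir, zivuvim → zizivuvim, bulih → bubulih) repeat the first consonant+vowel as a prefix.
The other patterns: stems whose last vowel is 'o' or 'u' change the last vowel to 'a'; stems whose last vowel is 'a' delete the last vowel and add -ir.
So vinahbig → vivinahbig.

vivinahbig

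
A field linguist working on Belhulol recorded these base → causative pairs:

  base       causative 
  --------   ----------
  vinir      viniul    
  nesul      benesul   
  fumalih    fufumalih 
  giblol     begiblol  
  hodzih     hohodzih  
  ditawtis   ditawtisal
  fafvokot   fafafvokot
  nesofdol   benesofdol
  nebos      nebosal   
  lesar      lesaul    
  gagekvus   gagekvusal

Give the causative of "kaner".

kaneul

nesul and gagekvus both have last vowel 'u' yet inflect differently (benesul, gagekvusal), so the last vowel is not what conditions the rule; the final letter is.
"kaner" ends in -r. The stems ending in -r (lesar → lesaul, vinir → viniul) drop the final letter and add -ul.
The other patterns: stems ending in -l add the prefix be-; stems ending in -s add -al; stems ending in -h or -t repeat the first consonant+vowel as a prefix.
So kaner → kaneul.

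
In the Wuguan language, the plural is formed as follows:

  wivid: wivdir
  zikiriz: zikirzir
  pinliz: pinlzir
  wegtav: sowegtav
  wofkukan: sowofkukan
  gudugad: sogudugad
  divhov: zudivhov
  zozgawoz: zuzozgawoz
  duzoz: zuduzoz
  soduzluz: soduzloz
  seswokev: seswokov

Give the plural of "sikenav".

sosikenav

wivid and gudugad both end in -d yet inflect differently (wivdir, sogudugad), so the final letter is not what conditions the rule; the last vowel is.
"sikenav" has last vowel 'a'. The stems whose last vowel is 'a' (wegtav → sowegtav, wofkukan → sowofkukan, gudugad → sogudugad) add the prefix so-.
The other patterns: stems whose last vowel is 'i' delete the last vowel and add -ir; stems whose last vowel is 'o' add the prefix zu-; stems whose last vowel is 'e' or 'u' change the last vowel to 'o'.
So sikenav → sosikenav.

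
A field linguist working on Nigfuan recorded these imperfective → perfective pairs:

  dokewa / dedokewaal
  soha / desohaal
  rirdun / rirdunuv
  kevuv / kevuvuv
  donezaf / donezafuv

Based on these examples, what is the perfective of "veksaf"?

veksafuv

"veksaf" ends in a consonant. The stems ending in a consonant (rirdun → rirdunuv, kevuv → kevuvuv, donezaf → donezafuv) add -uv.
So veksaf → veksafuv.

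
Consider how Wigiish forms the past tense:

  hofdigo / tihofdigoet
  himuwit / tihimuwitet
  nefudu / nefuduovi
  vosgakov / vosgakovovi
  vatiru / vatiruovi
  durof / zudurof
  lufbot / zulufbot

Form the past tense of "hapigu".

tihapiguet

himuwit and lufbot both end in -t yet inflect differently (tihimuwitet, zulufbot), so the final letter is not what conditions the rule; the first letter is.
"hapigu" begins with h-. The stems beginning with h- (hofdigo → tihofdigoet, himuwit → tihimuwitet) add ti- … -et around the stem.
The other patterns: stems beginning with n- or v- add -ovi; stems beginning with d- or l- add the prefix zu-.
So hapigu → tihapiguet.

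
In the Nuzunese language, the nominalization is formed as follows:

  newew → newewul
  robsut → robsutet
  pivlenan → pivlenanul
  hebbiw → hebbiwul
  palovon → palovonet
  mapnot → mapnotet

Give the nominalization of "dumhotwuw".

palovon and pivlenan both end in -n yet inflect differently (palovonet, pivlenanul), so the final letter is not what conditions the rule; the last vowel is.
"dumhotwuw" has last vowel 'u'. The one such stem in the data (robsut → robsutet) adds -et, so the same rule applies.
So dumhotwuw → dumhotwuwet.

dumhotwuwet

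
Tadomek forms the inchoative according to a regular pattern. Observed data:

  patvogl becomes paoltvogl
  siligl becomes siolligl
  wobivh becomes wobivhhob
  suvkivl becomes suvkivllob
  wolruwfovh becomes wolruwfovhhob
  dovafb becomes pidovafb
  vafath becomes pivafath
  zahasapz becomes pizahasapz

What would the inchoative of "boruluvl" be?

"boruluvl" has second-to-last letter 'v'. The stems whose second-to-last letter is 'v' (wobivh → wobivhhob, suvkivl → suvkivllob, wolruwfovh → wolruwfovhhob) double the final consonant and add -ob.
So boruluvl → boruluvllob.

boruluvllob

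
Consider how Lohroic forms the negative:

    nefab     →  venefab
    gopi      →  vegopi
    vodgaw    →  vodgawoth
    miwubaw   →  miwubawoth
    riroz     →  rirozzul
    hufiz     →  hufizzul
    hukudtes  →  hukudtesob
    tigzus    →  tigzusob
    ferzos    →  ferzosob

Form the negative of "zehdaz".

zehdazzul

"zehdaz" ends in -z. The stems ending in -z (riroz → rirozzul, hufiz → hufizzul) double the final consonant and add -ul.
The other patterns: stems ending in -b or -i add the prefix ve-; stems ending in -w add -oth; stems ending in -s add -ob.
So zehdaz → zehdazzul.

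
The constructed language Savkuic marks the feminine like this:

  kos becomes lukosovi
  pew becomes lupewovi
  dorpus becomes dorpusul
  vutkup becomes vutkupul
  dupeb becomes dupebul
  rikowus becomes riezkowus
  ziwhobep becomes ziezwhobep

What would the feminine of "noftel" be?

noftelul

"noftel" has 2 vowels. The stems with 2 vowels (dorpus → dorpusul, vutkup → vutkupul, dupeb → dupebul) add -ul.
So noftel → noftelul.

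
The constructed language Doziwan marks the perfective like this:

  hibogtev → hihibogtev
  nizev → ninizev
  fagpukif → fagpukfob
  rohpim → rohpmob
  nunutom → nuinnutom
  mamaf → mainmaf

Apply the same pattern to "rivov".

rohpim and nunutom both end in -m yet inflect differently (rohpmob, nuinnutom), so the final letter is not what conditions the rule; the last vowel is.
"rivov" has last vowel 'o'. The one such stem in the data (nunutom → nuinnutom) inserts -in- after the first vowel (as does mamaf), so the same rule applies.
So rivov → riinvov.

riinvov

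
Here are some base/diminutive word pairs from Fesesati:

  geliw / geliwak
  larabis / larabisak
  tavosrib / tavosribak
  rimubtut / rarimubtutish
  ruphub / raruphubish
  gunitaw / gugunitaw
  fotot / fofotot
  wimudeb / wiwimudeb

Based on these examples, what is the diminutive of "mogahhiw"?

tavosrib and ruphub both end in -b yet inflect differently (tavosribak, raruphubish), so the final letter is not what conditions the rule; the last vowel is.
"mogahhiw" has last vowel 'i'. The stems whose last vowel is 'i' (geliw → geliwak, larabis → larabisak, tavosrib → tavosribak) add -ak.
The other patterns: stems whose last vowel is 'u' add ra- … -ish around the stem; stems whose last vowel is 'a', 'e' or 'o' repeat the first consonant+vowel as a prefix.
So mogahhiw → mogahhiwak.

mogahhiwak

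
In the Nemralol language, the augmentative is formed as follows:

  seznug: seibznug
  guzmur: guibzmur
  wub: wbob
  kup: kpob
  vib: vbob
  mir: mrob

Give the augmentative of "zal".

zlob

guzmur and mir both end in -r yet inflect differently (guibzmur, mrob), so the final letter is not what conditions the rule; the number of vowels is.
"zal" has 1 vowel. The stems with 1 vowel (wub → wbob, kup → kpob, vib → vbob) delete the last vowel and add -ob.
So zal → zlob.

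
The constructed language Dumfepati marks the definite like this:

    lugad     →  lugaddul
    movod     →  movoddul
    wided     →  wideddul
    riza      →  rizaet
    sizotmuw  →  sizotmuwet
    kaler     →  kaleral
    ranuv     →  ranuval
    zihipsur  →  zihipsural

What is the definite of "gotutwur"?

gotutwural

lugad and riza both have last vowel 'a' yet inflect differently (lugaddul, rizaet), so the last vowel is not what conditions the rule; the final letter is.
"gotutwur" ends in -r. The stems ending in -r (kaler → kaleral, zihipsur → zihipsural) add -al.
The other patterns: stems ending in -d double the final consonant and add -ul; stems ending in -a or -w add -et.
So gotutwur → gotutwural.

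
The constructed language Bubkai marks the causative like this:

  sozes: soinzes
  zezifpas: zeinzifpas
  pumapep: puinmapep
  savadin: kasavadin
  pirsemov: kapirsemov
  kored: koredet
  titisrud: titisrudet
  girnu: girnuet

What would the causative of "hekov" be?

kahekov

sozes and kored both have last vowel 'e' yet inflect differently (soinzes, koredet), so the last vowel is not what conditions the rule; the final letter is.
"hekov" ends in -v. The one such stem in the data (pirsemov → kapirsemov) adds the prefix ka-, so the same rule applies.
So hekov → kahekov.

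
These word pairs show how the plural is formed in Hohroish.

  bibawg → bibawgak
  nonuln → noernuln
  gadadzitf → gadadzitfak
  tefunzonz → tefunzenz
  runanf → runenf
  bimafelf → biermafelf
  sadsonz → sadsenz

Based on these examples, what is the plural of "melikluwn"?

runanf and bimafelf both end in -f yet inflect differently (runenf, biermafelf), so the final letter is not what conditions the rule; the second-to-last letter is.
"melikluwn" has second-to-last letter 'w'. The one such stem in the data (bibawg → bibawgak) adds -ak, so the same rule applies.
So melikluwn → melikluwnak.

melikluwnak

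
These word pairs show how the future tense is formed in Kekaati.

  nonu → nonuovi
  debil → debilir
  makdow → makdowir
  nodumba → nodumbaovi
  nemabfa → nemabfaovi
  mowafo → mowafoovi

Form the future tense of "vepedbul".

vepedbulir

makdow and mowafo both have last vowel 'o' yet inflect differently (makdowir, mowafoovi), so the last vowel is not what conditions the rule; whether the stem ends in a vowel or a consonant is.
"vepedbul" ends in a consonant. The stems ending in a consonant (debil → debilir, makdow → makdowir) add -ir.
So vepedbul → vepedbulir.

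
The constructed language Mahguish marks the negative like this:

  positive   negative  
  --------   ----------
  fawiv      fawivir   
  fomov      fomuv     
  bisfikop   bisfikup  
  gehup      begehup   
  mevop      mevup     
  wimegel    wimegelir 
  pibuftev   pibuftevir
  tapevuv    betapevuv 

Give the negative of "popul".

bisfikop and gehup both end in -p yet inflect differently (bisfikup, begehup), so the final letter is not what conditions the rule; the last vowel is.
"popul" has last vowel 'u'. The stems whose last vowel is 'u' (gehup → begehup, tapevuv → betapevuv) add the prefix be-.
So popul → bepopul.

bepopul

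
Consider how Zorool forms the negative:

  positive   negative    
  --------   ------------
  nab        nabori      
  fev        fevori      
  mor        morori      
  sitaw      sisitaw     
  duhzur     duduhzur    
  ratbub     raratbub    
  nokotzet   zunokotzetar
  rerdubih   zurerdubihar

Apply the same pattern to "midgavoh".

zumidgavohar

mor and duhzur both end in -r yet inflect differently (morori, duduhzur), so the final letter is not what conditions the rule; the number of vowels is.
"midgavoh" has 3 vowels. The stems with 3 vowels (nokotzet → zunokotzetar, rerdubih → zurerdubihar) add zu- … -ar around the stem.
The other patterns: stems with 1 vowel add -ori; stems with 2 vowels repeat the first consonant+vowel as a prefix.
So midgavoh → zumidgavohar.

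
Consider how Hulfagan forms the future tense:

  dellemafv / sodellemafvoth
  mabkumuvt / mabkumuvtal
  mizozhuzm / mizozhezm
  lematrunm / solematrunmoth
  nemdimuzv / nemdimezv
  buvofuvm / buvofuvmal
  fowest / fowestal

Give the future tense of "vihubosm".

buvofuvm and mizozhuzm both end in -m yet inflect differently (buvofuvmal, mizozhezm), so the final letter is not what conditions the rule; the second-to-last letter is.
"vihubosm" has second-to-last letter 's'. The one such stem in the data (fowest → fowestal) adds -al, so the same rule applies.
So vihubosm → vihubosmal.

vihubosmal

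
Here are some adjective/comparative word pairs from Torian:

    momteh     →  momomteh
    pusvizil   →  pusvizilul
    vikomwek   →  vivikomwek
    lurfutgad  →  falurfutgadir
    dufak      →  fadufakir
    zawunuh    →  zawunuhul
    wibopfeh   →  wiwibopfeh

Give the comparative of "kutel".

kukutel

wibopfeh and zawunuh both end in -h yet inflect differently (wiwibopfeh, zawunuhul), so the final letter is not what conditions the rule; the last vowel is.
"kutel" has last vowel 'e'. The stems whose last vowel is 'e' (wibopfeh → wiwibopfeh, vikomwek → vivikomwek, momteh → momomteh) repeat the first consonant+vowel as a prefix.
The other patterns: stems whose last vowel is 'i' or 'u' add -ul; stems whose last vowel is 'a' add fa- … -ir around the stem.
So kutel → kukutel.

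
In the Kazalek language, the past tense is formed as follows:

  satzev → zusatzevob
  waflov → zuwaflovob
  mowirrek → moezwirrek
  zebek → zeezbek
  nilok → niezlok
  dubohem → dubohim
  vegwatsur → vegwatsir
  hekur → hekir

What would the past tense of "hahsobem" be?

satzev and mowirrek both have last vowel 'e' yet inflect differently (zusatzevob, moezwirrek), so the last vowel is not what conditions the rule; the final letter is.
"hahsobem" ends in -m. The one such stem in the data (dubohem → dubohim) changes the last vowel to 'i' (as do vegwatsur, hekur), so the same rule applies.
The other patterns: stems ending in -v add zu- … -ob around the stem; stems ending in -k insert -ez- after the first vowel.
So hahsobem → hahsobim.

hahsobim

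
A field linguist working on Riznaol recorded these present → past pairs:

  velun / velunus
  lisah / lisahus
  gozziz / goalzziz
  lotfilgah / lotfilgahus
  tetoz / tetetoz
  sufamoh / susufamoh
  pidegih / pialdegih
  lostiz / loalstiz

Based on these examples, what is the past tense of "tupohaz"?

"tupohaz" has last vowel 'a'. The stems whose last vowel is 'a' (lisah → lisahus, lotfilgah → lotfilgahus) add -us.
So tupohaz → tupohazus.

tupohazus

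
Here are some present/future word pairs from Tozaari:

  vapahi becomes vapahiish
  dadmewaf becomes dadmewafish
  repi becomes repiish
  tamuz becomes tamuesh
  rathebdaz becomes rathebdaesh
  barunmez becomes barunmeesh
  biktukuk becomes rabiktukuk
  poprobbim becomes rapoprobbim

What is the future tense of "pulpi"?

pulpiish

dadmewaf and rathebdaz both have last vowel 'a' yet inflect differently (dadmewafish, rathebdaesh), so the last vowel is not what conditions the rule; the final letter is.
"pulpi" ends in -i. The stems ending in -i (vapahi → vapahiish, repi → repiish) add -ish.
The other patterns: stems ending in -z drop the final letter and add -esh; stems ending in -k or -m add the prefix ra-.
So pulpi → pulpiish.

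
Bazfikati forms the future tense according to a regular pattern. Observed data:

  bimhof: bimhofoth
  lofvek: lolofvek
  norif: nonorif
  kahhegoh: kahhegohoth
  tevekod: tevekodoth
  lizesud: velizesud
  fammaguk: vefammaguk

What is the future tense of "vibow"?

vibowoth

lizesud and tevekod both end in -d yet inflect differently (velizesud, tevekodoth), so the final letter is not what conditions the rule; the last vowel is.
"vibow" has last vowel 'o'. The stems whose last vowel is 'o' (tevekod → tevekodoth, kahhegoh → kahhegohoth, bimhof → bimhofoth) add -oth.
So vibow → vibowoth.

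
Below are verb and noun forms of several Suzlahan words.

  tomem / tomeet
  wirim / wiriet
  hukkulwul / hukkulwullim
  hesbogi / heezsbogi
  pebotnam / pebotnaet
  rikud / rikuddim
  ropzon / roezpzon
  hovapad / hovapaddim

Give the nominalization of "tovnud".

tovnuddim

wirim and hesbogi both have last vowel 'i' yet inflect differently (wiriet, heezsbogi), so the last vowel is not what conditions the rule; the final letter is.
"tovnud" ends in -d. The stems ending in -d (rikud → rikuddim, hovapad → hovapaddim) double the final consonant and add -im.
So tovnud → tovnuddim.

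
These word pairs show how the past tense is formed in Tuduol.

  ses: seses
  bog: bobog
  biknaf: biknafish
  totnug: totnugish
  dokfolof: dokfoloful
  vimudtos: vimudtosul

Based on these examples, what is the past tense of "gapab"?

"gapab" has 2 vowels. The stems with 2 vowels (biknaf → biknafish, totnug → totnugish) add -ish.
So gapab → gapabish.

gapabish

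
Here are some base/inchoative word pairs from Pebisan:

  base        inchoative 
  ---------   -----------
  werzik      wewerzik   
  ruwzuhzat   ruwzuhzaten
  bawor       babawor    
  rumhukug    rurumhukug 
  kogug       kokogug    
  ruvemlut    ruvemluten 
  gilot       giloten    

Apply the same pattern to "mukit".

"mukit" ends in -t. The stems ending in -t (gilot → giloten, ruwzuhzat → ruwzuhzaten, ruvemlut → ruvemluten) add -en.
So mukit → mukiten.

mukiten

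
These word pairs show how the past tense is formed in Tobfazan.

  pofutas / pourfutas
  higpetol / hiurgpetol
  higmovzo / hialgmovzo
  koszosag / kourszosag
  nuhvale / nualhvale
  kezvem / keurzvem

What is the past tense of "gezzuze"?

gealzzuze

"gezzuze" ends in a vowel. The stems ending in a vowel (nuhvale → nualhvale, higmovzo → hialgmovzo) insert -al- after the first vowel.
So gezzuze → gealzzuze.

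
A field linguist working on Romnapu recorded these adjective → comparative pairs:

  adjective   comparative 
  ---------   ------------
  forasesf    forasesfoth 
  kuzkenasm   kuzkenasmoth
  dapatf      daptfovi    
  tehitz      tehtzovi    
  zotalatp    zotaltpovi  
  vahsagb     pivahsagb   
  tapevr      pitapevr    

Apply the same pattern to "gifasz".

forasesf and dapatf both end in -f yet inflect differently (forasesfoth, daptfovi), so the final letter is not what conditions the rule; the second-to-last letter is.
"gifasz" has second-to-last letter 's'. The stems whose second-to-last letter is 's' (forasesf → forasesfoth, kuzkenasm → kuzkenasmoth) add -oth.
The other patterns: stems whose second-to-last letter is 't' delete the last vowel and add -ovi; stems whose second-to-last letter is 'g' or 'v' add the prefix pi-.
So gifasz → gifaszoth.

gifaszoth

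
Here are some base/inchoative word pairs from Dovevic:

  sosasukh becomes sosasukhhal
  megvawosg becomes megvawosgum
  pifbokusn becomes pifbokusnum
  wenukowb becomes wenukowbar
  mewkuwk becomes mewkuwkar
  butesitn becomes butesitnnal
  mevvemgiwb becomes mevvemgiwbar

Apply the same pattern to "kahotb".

kahotbbal

pifbokusn and butesitn both end in -n yet inflect differently (pifbokusnum, butesitnnal), so the final letter is not what conditions the rule; the second-to-last letter is.
"kahotb" has second-to-last letter 't'. The one such stem in the data (butesitn → butesitnnal) doubles the final consonant and adds -al (as does sosasukh), so the same rule applies.
The other patterns: stems whose second-to-last letter is 's' add -um; stems whose second-to-last letter is 'w' add -ar.
So kahotb → kahotbbal.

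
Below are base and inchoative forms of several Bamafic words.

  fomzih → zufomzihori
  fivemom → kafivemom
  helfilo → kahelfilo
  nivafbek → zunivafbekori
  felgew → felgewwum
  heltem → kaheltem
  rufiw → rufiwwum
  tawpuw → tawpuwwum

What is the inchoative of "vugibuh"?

felgew and heltem both have last vowel 'e' yet inflect differently (felgewwum, kaheltem), so the last vowel is not what conditions the rule; the final letter is.
"vugibuh" ends in -h. The one such stem in the data (fomzih → zufomzihori) adds zu- … -ori around the stem, so the same rule applies.
The other patterns: stems ending in -w double the final consonant and add -um; stems ending in -m or -o add the prefix ka-.
So vugibuh → zuvugibuhori.

zuvugibuhori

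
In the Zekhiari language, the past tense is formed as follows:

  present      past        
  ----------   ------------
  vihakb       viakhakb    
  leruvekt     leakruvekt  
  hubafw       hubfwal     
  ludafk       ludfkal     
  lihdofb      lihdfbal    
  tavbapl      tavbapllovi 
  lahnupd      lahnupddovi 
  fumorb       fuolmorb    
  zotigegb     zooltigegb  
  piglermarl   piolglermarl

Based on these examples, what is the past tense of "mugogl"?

muolgogl

vihakb and lihdofb both end in -b yet inflect differently (viakhakb, lihdfbal), so the final letter is not what conditions the rule; the second-to-last letter is.
"mugogl" has second-to-last letter 'g'. The one such stem in the data (zotigegb → zooltigegb) inserts -ol- after the first vowel (as do fumorb, piglermarl), so the same rule applies.
The other patterns: stems whose second-to-last letter is 'k' insert -ak- after the first vowel; stems whose second-to-last letter is 'f' delete the last vowel and add -al; stems whose second-to-last letter is 'p' double the final consonant and add -ovi.
So mugogl → muolgogl.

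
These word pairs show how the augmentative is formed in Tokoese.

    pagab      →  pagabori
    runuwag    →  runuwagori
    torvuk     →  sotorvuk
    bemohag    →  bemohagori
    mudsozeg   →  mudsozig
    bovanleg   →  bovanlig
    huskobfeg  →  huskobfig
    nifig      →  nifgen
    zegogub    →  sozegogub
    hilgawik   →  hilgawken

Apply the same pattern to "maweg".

hilgawik and torvuk both end in -k yet inflect differently (hilgawken, sotorvuk), so the final letter is not what conditions the rule; the last vowel is.
"maweg" has last vowel 'e'. The stems whose last vowel is 'e' (mudsozeg → mudsozig, bovanleg → bovanlig, huskobfeg → huskobfig) change the last vowel to 'i'.
The other patterns: stems whose last vowel is 'i' delete the last vowel and add -en; stems whose last vowel is 'u' add the prefix so-; stems whose last vowel is 'a' add -ori.
So maweg → mawig.

mawig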